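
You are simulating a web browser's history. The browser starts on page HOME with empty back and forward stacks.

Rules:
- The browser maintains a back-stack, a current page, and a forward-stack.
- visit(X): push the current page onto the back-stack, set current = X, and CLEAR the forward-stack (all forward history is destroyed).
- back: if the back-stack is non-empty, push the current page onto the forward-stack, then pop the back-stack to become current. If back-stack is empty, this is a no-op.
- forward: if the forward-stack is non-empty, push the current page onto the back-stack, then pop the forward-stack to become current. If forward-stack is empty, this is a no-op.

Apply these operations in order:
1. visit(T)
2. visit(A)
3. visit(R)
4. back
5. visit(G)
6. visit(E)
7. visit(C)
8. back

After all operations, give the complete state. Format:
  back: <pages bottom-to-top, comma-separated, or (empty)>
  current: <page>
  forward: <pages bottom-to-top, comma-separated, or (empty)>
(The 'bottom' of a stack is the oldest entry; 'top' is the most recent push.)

Answer: back: HOME,T,A,G
current: E
forward: C

Derivation:
After 1 (visit(T)): cur=T back=1 fwd=0
After 2 (visit(A)): cur=A back=2 fwd=0
After 3 (visit(R)): cur=R back=3 fwd=0
After 4 (back): cur=A back=2 fwd=1
After 5 (visit(G)): cur=G back=3 fwd=0
After 6 (visit(E)): cur=E back=4 fwd=0
After 7 (visit(C)): cur=C back=5 fwd=0
After 8 (back): cur=E back=4 fwd=1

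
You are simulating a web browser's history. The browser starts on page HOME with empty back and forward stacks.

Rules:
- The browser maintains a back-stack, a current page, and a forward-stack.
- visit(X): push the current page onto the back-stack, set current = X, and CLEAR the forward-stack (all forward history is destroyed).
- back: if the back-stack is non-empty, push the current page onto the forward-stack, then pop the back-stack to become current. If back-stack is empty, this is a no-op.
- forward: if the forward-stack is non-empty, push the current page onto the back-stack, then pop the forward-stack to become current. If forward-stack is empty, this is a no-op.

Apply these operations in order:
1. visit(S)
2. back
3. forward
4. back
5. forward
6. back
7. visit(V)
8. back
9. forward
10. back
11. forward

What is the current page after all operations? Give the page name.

After 1 (visit(S)): cur=S back=1 fwd=0
After 2 (back): cur=HOME back=0 fwd=1
After 3 (forward): cur=S back=1 fwd=0
After 4 (back): cur=HOME back=0 fwd=1
After 5 (forward): cur=S back=1 fwd=0
After 6 (back): cur=HOME back=0 fwd=1
After 7 (visit(V)): cur=V back=1 fwd=0
After 8 (back): cur=HOME back=0 fwd=1
After 9 (forward): cur=V back=1 fwd=0
After 10 (back): cur=HOME back=0 fwd=1
After 11 (forward): cur=V back=1 fwd=0

Answer: V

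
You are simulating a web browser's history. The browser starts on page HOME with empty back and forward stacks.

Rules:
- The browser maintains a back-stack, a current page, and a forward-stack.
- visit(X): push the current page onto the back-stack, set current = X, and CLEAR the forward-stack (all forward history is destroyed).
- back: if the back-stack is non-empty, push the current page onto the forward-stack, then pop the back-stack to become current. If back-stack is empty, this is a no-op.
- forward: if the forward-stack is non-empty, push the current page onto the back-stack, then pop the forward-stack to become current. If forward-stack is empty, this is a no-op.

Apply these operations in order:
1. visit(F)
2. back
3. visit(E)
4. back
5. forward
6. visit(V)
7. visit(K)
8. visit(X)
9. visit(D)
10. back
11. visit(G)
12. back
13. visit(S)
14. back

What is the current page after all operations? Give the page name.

Answer: X

Derivation:
After 1 (visit(F)): cur=F back=1 fwd=0
After 2 (back): cur=HOME back=0 fwd=1
After 3 (visit(E)): cur=E back=1 fwd=0
After 4 (back): cur=HOME back=0 fwd=1
After 5 (forward): cur=E back=1 fwd=0
After 6 (visit(V)): cur=V back=2 fwd=0
After 7 (visit(K)): cur=K back=3 fwd=0
After 8 (visit(X)): cur=X back=4 fwd=0
After 9 (visit(D)): cur=D back=5 fwd=0
After 10 (back): cur=X back=4 fwd=1
After 11 (visit(G)): cur=G back=5 fwd=0
After 12 (back): cur=X back=4 fwd=1
After 13 (visit(S)): cur=S back=5 fwd=0
After 14 (back): cur=X back=4 fwd=1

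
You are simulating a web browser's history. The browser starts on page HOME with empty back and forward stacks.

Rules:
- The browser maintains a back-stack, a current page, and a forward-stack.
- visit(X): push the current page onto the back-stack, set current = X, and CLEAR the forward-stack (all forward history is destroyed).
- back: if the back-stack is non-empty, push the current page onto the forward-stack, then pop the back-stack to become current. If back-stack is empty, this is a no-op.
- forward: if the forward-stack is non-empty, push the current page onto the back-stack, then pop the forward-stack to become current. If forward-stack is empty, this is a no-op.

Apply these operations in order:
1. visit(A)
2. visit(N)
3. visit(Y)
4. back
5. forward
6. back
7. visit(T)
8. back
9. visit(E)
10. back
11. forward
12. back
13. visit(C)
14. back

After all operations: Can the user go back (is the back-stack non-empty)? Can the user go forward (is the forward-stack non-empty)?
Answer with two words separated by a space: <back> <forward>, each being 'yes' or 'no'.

Answer: yes yes

Derivation:
After 1 (visit(A)): cur=A back=1 fwd=0
After 2 (visit(N)): cur=N back=2 fwd=0
After 3 (visit(Y)): cur=Y back=3 fwd=0
After 4 (back): cur=N back=2 fwd=1
After 5 (forward): cur=Y back=3 fwd=0
After 6 (back): cur=N back=2 fwd=1
After 7 (visit(T)): cur=T back=3 fwd=0
After 8 (back): cur=N back=2 fwd=1
After 9 (visit(E)): cur=E back=3 fwd=0
After 10 (back): cur=N back=2 fwd=1
After 11 (forward): cur=E back=3 fwd=0
After 12 (back): cur=N back=2 fwd=1
After 13 (visit(C)): cur=C back=3 fwd=0
After 14 (back): cur=N back=2 fwd=1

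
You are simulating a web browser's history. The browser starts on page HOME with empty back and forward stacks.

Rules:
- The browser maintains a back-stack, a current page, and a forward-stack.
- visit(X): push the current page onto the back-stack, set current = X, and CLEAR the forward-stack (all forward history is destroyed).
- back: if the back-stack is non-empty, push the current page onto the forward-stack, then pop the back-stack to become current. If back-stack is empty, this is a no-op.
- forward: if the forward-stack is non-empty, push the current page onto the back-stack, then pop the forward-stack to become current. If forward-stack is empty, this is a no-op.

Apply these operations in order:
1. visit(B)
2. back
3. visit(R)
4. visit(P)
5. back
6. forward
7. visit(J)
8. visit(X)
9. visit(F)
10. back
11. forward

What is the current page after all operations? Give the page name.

After 1 (visit(B)): cur=B back=1 fwd=0
After 2 (back): cur=HOME back=0 fwd=1
After 3 (visit(R)): cur=R back=1 fwd=0
After 4 (visit(P)): cur=P back=2 fwd=0
After 5 (back): cur=R back=1 fwd=1
After 6 (forward): cur=P back=2 fwd=0
After 7 (visit(J)): cur=J back=3 fwd=0
After 8 (visit(X)): cur=X back=4 fwd=0
After 9 (visit(F)): cur=F back=5 fwd=0
After 10 (back): cur=X back=4 fwd=1
After 11 (forward): cur=F back=5 fwd=0

Answer: F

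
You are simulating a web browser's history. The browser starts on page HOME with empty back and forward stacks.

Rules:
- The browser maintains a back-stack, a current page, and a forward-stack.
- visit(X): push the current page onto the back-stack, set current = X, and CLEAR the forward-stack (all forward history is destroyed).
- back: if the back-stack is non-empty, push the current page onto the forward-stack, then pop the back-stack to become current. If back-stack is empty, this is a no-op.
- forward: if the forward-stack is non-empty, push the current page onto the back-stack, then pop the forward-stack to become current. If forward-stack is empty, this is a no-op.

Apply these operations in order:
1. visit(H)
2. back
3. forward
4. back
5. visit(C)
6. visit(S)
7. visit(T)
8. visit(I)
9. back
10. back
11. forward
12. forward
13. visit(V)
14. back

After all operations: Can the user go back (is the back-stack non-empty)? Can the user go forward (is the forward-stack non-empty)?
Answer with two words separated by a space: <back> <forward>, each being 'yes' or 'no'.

Answer: yes yes

Derivation:
After 1 (visit(H)): cur=H back=1 fwd=0
After 2 (back): cur=HOME back=0 fwd=1
After 3 (forward): cur=H back=1 fwd=0
After 4 (back): cur=HOME back=0 fwd=1
After 5 (visit(C)): cur=C back=1 fwd=0
After 6 (visit(S)): cur=S back=2 fwd=0
After 7 (visit(T)): cur=T back=3 fwd=0
After 8 (visit(I)): cur=I back=4 fwd=0
After 9 (back): cur=T back=3 fwd=1
After 10 (back): cur=S back=2 fwd=2
After 11 (forward): cur=T back=3 fwd=1
After 12 (forward): cur=I back=4 fwd=0
After 13 (visit(V)): cur=V back=5 fwd=0
After 14 (back): cur=I back=4 fwd=1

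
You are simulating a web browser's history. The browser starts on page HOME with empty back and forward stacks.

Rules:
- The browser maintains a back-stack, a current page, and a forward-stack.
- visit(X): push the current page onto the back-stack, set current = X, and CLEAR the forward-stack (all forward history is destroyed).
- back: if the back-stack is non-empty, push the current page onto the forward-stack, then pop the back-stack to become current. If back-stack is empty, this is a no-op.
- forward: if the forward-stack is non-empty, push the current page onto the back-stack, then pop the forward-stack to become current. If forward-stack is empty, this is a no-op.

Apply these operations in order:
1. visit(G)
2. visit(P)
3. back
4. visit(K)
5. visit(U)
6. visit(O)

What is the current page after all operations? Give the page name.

Answer: O

Derivation:
After 1 (visit(G)): cur=G back=1 fwd=0
After 2 (visit(P)): cur=P back=2 fwd=0
After 3 (back): cur=G back=1 fwd=1
After 4 (visit(K)): cur=K back=2 fwd=0
After 5 (visit(U)): cur=U back=3 fwd=0
After 6 (visit(O)): cur=O back=4 fwd=0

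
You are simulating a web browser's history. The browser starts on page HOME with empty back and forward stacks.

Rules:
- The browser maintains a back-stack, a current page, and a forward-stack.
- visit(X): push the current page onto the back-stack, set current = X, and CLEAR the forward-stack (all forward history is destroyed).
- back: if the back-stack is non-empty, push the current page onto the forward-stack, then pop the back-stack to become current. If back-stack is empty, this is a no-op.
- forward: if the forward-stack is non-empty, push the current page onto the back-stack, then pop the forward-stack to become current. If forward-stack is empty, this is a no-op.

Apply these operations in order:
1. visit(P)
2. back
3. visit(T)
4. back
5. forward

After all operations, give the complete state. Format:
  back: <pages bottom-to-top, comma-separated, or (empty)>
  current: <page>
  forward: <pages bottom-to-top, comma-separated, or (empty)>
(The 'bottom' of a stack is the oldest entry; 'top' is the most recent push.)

After 1 (visit(P)): cur=P back=1 fwd=0
After 2 (back): cur=HOME back=0 fwd=1
After 3 (visit(T)): cur=T back=1 fwd=0
After 4 (back): cur=HOME back=0 fwd=1
After 5 (forward): cur=T back=1 fwd=0

Answer: back: HOME
current: T
forward: (empty)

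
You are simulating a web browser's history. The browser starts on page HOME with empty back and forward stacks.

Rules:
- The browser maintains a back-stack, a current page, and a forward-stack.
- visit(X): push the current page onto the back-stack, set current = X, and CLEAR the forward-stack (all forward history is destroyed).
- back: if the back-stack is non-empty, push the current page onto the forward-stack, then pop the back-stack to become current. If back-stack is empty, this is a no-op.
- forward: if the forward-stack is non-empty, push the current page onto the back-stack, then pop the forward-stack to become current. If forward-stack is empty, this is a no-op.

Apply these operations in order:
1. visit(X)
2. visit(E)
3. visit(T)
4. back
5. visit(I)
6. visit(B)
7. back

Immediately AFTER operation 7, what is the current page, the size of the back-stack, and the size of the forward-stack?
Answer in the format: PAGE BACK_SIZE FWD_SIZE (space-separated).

After 1 (visit(X)): cur=X back=1 fwd=0
After 2 (visit(E)): cur=E back=2 fwd=0
After 3 (visit(T)): cur=T back=3 fwd=0
After 4 (back): cur=E back=2 fwd=1
After 5 (visit(I)): cur=I back=3 fwd=0
After 6 (visit(B)): cur=B back=4 fwd=0
After 7 (back): cur=I back=3 fwd=1

I 3 1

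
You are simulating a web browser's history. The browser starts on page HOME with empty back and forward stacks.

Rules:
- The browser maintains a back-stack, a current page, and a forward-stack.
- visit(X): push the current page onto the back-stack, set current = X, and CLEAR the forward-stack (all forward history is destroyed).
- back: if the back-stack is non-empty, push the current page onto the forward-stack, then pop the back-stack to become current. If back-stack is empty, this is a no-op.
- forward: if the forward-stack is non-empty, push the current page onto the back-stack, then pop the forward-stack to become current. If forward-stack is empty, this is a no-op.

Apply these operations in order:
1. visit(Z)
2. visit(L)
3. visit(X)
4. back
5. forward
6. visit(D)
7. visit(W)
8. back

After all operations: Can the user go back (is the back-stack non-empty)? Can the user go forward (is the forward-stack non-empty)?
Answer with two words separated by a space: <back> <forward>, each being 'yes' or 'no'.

After 1 (visit(Z)): cur=Z back=1 fwd=0
After 2 (visit(L)): cur=L back=2 fwd=0
After 3 (visit(X)): cur=X back=3 fwd=0
After 4 (back): cur=L back=2 fwd=1
After 5 (forward): cur=X back=3 fwd=0
After 6 (visit(D)): cur=D back=4 fwd=0
After 7 (visit(W)): cur=W back=5 fwd=0
After 8 (back): cur=D back=4 fwd=1

Answer: yes yes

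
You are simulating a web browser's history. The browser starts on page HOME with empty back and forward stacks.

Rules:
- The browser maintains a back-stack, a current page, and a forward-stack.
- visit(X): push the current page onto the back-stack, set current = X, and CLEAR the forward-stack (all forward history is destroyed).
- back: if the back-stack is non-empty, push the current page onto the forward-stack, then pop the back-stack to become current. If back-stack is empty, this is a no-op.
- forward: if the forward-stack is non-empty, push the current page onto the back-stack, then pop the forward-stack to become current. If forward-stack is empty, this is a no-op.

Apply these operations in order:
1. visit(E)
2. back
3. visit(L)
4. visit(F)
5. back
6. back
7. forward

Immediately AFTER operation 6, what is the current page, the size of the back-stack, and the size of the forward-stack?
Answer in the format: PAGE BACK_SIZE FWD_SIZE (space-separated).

After 1 (visit(E)): cur=E back=1 fwd=0
After 2 (back): cur=HOME back=0 fwd=1
After 3 (visit(L)): cur=L back=1 fwd=0
After 4 (visit(F)): cur=F back=2 fwd=0
After 5 (back): cur=L back=1 fwd=1
After 6 (back): cur=HOME back=0 fwd=2

HOME 0 2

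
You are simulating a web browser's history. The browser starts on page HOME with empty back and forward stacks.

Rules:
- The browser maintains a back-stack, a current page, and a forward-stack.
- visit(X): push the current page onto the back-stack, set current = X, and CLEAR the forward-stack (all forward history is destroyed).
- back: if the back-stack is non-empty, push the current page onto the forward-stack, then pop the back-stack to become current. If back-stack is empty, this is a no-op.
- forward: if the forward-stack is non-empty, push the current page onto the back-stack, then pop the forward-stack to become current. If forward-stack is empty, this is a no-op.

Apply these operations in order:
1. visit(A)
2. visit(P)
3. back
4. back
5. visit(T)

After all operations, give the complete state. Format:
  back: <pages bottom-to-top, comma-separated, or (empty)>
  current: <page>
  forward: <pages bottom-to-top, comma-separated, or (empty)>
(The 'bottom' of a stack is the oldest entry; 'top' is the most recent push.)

Answer: back: HOME
current: T
forward: (empty)

Derivation:
After 1 (visit(A)): cur=A back=1 fwd=0
After 2 (visit(P)): cur=P back=2 fwd=0
After 3 (back): cur=A back=1 fwd=1
After 4 (back): cur=HOME back=0 fwd=2
After 5 (visit(T)): cur=T back=1 fwd=0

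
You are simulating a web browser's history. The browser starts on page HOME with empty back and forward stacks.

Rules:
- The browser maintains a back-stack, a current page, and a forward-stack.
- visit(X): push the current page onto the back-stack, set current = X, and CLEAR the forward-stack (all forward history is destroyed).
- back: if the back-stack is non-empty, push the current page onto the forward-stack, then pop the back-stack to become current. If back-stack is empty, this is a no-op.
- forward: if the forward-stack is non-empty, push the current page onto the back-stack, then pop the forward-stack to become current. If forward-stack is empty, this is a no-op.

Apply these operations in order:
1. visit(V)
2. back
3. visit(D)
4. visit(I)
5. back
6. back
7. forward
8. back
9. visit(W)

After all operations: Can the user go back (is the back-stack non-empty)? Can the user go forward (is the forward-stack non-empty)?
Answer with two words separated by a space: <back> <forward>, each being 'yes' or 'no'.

After 1 (visit(V)): cur=V back=1 fwd=0
After 2 (back): cur=HOME back=0 fwd=1
After 3 (visit(D)): cur=D back=1 fwd=0
After 4 (visit(I)): cur=I back=2 fwd=0
After 5 (back): cur=D back=1 fwd=1
After 6 (back): cur=HOME back=0 fwd=2
After 7 (forward): cur=D back=1 fwd=1
After 8 (back): cur=HOME back=0 fwd=2
After 9 (visit(W)): cur=W back=1 fwd=0

Answer: yes no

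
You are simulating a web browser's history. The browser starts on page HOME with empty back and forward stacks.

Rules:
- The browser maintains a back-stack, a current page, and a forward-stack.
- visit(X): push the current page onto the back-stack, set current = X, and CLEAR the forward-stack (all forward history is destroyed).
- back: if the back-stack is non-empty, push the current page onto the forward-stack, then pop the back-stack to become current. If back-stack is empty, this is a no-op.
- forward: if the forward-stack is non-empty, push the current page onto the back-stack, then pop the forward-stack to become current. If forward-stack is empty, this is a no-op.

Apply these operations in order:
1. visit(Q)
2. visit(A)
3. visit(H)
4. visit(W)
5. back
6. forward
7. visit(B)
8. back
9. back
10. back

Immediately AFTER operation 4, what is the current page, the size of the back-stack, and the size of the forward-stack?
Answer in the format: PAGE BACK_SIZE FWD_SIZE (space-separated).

After 1 (visit(Q)): cur=Q back=1 fwd=0
After 2 (visit(A)): cur=A back=2 fwd=0
After 3 (visit(H)): cur=H back=3 fwd=0
After 4 (visit(W)): cur=W back=4 fwd=0

W 4 0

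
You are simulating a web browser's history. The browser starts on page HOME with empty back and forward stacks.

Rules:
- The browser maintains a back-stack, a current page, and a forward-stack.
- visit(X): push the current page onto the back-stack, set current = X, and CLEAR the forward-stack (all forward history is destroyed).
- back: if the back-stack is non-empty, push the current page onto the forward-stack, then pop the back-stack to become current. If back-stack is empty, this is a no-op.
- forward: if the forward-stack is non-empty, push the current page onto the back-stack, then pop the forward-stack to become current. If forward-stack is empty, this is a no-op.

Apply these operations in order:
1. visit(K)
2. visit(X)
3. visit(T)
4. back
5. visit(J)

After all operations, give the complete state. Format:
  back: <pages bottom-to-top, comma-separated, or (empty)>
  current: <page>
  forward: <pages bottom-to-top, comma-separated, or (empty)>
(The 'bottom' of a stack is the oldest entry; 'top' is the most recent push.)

After 1 (visit(K)): cur=K back=1 fwd=0
After 2 (visit(X)): cur=X back=2 fwd=0
After 3 (visit(T)): cur=T back=3 fwd=0
After 4 (back): cur=X back=2 fwd=1
After 5 (visit(J)): cur=J back=3 fwd=0

Answer: back: HOME,K,X
current: J
forward: (empty)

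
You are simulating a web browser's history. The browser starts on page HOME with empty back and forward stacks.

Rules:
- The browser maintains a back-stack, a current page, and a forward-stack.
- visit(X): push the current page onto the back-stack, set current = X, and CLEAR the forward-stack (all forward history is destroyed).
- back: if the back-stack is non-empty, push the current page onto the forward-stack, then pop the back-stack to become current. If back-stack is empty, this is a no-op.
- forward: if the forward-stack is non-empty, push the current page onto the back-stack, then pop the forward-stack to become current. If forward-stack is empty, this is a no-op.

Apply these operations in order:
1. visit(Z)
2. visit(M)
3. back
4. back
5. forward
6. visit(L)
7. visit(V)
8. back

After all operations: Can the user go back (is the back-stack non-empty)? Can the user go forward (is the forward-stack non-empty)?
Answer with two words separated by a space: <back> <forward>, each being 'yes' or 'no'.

After 1 (visit(Z)): cur=Z back=1 fwd=0
After 2 (visit(M)): cur=M back=2 fwd=0
After 3 (back): cur=Z back=1 fwd=1
After 4 (back): cur=HOME back=0 fwd=2
After 5 (forward): cur=Z back=1 fwd=1
After 6 (visit(L)): cur=L back=2 fwd=0
After 7 (visit(V)): cur=V back=3 fwd=0
After 8 (back): cur=L back=2 fwd=1

Answer: yes yes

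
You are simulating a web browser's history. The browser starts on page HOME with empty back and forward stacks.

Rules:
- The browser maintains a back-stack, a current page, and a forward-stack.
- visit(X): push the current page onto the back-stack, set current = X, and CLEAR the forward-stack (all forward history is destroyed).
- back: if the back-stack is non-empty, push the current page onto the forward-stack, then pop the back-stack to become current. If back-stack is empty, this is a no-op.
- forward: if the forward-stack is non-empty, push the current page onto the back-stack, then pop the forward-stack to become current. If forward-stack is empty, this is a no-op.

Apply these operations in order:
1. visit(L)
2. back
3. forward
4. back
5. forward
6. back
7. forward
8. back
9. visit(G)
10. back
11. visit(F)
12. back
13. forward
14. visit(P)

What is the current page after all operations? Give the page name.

After 1 (visit(L)): cur=L back=1 fwd=0
After 2 (back): cur=HOME back=0 fwd=1
After 3 (forward): cur=L back=1 fwd=0
After 4 (back): cur=HOME back=0 fwd=1
After 5 (forward): cur=L back=1 fwd=0
After 6 (back): cur=HOME back=0 fwd=1
After 7 (forward): cur=L back=1 fwd=0
After 8 (back): cur=HOME back=0 fwd=1
After 9 (visit(G)): cur=G back=1 fwd=0
After 10 (back): cur=HOME back=0 fwd=1
After 11 (visit(F)): cur=F back=1 fwd=0
After 12 (back): cur=HOME back=0 fwd=1
After 13 (forward): cur=F back=1 fwd=0
After 14 (visit(P)): cur=P back=2 fwd=0

Answer: P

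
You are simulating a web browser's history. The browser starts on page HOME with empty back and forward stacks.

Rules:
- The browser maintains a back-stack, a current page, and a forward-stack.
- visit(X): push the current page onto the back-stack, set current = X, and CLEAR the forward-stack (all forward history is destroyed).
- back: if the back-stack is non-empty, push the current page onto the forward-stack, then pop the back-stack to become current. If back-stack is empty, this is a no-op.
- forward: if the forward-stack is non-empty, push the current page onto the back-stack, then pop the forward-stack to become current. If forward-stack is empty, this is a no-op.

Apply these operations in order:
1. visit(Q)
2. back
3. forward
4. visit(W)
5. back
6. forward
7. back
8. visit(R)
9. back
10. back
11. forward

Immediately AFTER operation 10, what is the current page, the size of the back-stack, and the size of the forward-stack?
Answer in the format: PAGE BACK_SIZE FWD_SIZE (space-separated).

After 1 (visit(Q)): cur=Q back=1 fwd=0
After 2 (back): cur=HOME back=0 fwd=1
After 3 (forward): cur=Q back=1 fwd=0
After 4 (visit(W)): cur=W back=2 fwd=0
After 5 (back): cur=Q back=1 fwd=1
After 6 (forward): cur=W back=2 fwd=0
After 7 (back): cur=Q back=1 fwd=1
After 8 (visit(R)): cur=R back=2 fwd=0
After 9 (back): cur=Q back=1 fwd=1
After 10 (back): cur=HOME back=0 fwd=2

HOME 0 2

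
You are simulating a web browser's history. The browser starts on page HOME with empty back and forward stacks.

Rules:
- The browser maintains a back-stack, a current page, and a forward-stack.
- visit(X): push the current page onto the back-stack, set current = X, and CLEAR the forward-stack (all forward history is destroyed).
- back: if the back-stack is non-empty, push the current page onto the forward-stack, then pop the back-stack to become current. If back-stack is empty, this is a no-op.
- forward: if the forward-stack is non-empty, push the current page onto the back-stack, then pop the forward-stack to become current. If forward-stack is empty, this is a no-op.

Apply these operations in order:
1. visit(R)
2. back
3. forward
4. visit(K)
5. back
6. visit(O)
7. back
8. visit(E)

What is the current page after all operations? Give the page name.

Answer: E

Derivation:
After 1 (visit(R)): cur=R back=1 fwd=0
After 2 (back): cur=HOME back=0 fwd=1
After 3 (forward): cur=R back=1 fwd=0
After 4 (visit(K)): cur=K back=2 fwd=0
After 5 (back): cur=R back=1 fwd=1
After 6 (visit(O)): cur=O back=2 fwd=0
After 7 (back): cur=R back=1 fwd=1
After 8 (visit(E)): cur=E back=2 fwd=0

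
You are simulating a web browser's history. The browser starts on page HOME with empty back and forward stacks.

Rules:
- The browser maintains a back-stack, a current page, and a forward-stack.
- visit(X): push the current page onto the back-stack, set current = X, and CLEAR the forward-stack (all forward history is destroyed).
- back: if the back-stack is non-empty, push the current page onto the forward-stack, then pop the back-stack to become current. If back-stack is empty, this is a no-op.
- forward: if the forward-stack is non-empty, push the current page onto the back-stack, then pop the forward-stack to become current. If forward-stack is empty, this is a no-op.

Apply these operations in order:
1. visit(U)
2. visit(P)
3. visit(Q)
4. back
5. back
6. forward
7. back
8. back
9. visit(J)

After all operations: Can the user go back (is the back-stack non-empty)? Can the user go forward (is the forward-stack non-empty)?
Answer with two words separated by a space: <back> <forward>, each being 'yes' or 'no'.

Answer: yes no

Derivation:
After 1 (visit(U)): cur=U back=1 fwd=0
After 2 (visit(P)): cur=P back=2 fwd=0
After 3 (visit(Q)): cur=Q back=3 fwd=0
After 4 (back): cur=P back=2 fwd=1
After 5 (back): cur=U back=1 fwd=2
After 6 (forward): cur=P back=2 fwd=1
After 7 (back): cur=U back=1 fwd=2
After 8 (back): cur=HOME back=0 fwd=3
After 9 (visit(J)): cur=J back=1 fwd=0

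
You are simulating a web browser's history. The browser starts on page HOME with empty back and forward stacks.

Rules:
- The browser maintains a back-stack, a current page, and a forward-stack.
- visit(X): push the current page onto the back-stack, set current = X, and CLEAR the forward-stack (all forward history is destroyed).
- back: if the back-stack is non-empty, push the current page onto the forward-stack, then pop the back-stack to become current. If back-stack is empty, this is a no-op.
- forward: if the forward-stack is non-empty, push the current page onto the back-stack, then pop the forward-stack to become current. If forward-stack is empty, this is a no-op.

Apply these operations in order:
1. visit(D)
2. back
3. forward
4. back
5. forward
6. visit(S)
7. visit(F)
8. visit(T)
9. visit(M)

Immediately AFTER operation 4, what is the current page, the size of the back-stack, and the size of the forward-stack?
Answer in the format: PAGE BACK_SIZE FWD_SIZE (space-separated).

After 1 (visit(D)): cur=D back=1 fwd=0
After 2 (back): cur=HOME back=0 fwd=1
After 3 (forward): cur=D back=1 fwd=0
After 4 (back): cur=HOME back=0 fwd=1

HOME 0 1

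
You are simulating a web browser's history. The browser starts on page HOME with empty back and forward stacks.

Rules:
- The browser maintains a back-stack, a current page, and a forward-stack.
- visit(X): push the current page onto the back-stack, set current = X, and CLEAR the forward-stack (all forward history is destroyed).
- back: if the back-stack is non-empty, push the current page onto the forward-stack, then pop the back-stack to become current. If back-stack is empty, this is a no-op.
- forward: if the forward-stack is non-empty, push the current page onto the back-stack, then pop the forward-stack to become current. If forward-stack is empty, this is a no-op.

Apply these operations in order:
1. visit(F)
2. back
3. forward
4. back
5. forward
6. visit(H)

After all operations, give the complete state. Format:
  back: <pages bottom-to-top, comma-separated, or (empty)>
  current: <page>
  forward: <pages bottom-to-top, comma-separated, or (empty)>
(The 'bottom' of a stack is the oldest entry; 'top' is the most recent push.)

Answer: back: HOME,F
current: H
forward: (empty)

Derivation:
After 1 (visit(F)): cur=F back=1 fwd=0
After 2 (back): cur=HOME back=0 fwd=1
After 3 (forward): cur=F back=1 fwd=0
After 4 (back): cur=HOME back=0 fwd=1
After 5 (forward): cur=F back=1 fwd=0
After 6 (visit(H)): cur=H back=2 fwd=0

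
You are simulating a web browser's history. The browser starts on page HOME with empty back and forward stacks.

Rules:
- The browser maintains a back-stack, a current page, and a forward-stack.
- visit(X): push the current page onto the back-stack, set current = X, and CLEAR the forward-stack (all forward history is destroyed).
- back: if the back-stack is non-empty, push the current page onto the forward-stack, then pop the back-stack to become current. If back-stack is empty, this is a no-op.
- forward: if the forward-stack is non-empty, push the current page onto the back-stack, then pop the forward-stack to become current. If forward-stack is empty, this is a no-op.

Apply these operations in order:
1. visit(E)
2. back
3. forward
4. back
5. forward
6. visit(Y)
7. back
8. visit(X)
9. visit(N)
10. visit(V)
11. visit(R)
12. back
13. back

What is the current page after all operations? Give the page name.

Answer: N

Derivation:
After 1 (visit(E)): cur=E back=1 fwd=0
After 2 (back): cur=HOME back=0 fwd=1
After 3 (forward): cur=E back=1 fwd=0
After 4 (back): cur=HOME back=0 fwd=1
After 5 (forward): cur=E back=1 fwd=0
After 6 (visit(Y)): cur=Y back=2 fwd=0
After 7 (back): cur=E back=1 fwd=1
After 8 (visit(X)): cur=X back=2 fwd=0
After 9 (visit(N)): cur=N back=3 fwd=0
After 10 (visit(V)): cur=V back=4 fwd=0
After 11 (visit(R)): cur=R back=5 fwd=0
After 12 (back): cur=V back=4 fwd=1
After 13 (back): cur=N back=3 fwd=2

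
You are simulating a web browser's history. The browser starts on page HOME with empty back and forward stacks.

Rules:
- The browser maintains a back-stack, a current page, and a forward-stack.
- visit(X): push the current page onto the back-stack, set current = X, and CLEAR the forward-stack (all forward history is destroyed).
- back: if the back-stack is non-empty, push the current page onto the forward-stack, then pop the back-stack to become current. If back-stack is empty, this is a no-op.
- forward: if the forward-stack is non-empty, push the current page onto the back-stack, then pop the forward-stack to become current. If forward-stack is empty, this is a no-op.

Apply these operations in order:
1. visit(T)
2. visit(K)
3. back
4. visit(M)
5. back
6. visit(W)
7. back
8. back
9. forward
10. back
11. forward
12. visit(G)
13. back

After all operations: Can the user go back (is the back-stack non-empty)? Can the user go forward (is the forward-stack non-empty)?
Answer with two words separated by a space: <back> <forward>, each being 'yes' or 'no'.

Answer: yes yes

Derivation:
After 1 (visit(T)): cur=T back=1 fwd=0
After 2 (visit(K)): cur=K back=2 fwd=0
After 3 (back): cur=T back=1 fwd=1
After 4 (visit(M)): cur=M back=2 fwd=0
After 5 (back): cur=T back=1 fwd=1
After 6 (visit(W)): cur=W back=2 fwd=0
After 7 (back): cur=T back=1 fwd=1
After 8 (back): cur=HOME back=0 fwd=2
After 9 (forward): cur=T back=1 fwd=1
After 10 (back): cur=HOME back=0 fwd=2
After 11 (forward): cur=T back=1 fwd=1
After 12 (visit(G)): cur=G back=2 fwd=0
After 13 (back): cur=T back=1 fwd=1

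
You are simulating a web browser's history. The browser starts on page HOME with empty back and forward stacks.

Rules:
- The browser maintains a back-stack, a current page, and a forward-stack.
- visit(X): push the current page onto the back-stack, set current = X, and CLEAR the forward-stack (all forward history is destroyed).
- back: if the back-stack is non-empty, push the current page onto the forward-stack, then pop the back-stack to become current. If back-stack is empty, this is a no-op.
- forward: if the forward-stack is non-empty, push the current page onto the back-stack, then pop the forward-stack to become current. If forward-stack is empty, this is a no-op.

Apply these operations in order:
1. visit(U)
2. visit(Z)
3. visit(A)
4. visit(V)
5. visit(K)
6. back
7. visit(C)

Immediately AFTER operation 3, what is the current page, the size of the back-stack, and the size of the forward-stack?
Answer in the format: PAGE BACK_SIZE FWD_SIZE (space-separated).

After 1 (visit(U)): cur=U back=1 fwd=0
After 2 (visit(Z)): cur=Z back=2 fwd=0
After 3 (visit(A)): cur=A back=3 fwd=0

A 3 0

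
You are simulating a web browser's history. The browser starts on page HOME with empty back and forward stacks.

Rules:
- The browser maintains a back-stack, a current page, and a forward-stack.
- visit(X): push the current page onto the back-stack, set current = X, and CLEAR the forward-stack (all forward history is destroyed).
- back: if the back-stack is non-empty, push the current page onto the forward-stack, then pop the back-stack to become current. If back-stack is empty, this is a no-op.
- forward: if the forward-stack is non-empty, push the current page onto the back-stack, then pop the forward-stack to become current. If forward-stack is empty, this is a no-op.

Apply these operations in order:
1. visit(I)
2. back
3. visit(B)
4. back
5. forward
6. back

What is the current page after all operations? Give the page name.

After 1 (visit(I)): cur=I back=1 fwd=0
After 2 (back): cur=HOME back=0 fwd=1
After 3 (visit(B)): cur=B back=1 fwd=0
After 4 (back): cur=HOME back=0 fwd=1
After 5 (forward): cur=B back=1 fwd=0
After 6 (back): cur=HOME back=0 fwd=1

Answer: HOME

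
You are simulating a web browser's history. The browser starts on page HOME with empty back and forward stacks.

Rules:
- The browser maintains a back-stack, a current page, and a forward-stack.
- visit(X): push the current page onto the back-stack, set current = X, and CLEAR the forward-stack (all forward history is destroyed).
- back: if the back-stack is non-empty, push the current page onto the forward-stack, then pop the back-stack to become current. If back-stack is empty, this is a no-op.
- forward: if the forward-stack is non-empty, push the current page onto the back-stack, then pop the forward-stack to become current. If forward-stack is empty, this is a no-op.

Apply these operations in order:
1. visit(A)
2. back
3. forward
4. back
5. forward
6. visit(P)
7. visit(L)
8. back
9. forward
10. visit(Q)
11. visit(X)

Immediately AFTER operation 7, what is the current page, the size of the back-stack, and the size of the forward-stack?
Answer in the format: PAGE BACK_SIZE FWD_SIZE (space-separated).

After 1 (visit(A)): cur=A back=1 fwd=0
After 2 (back): cur=HOME back=0 fwd=1
After 3 (forward): cur=A back=1 fwd=0
After 4 (back): cur=HOME back=0 fwd=1
After 5 (forward): cur=A back=1 fwd=0
After 6 (visit(P)): cur=P back=2 fwd=0
After 7 (visit(L)): cur=L back=3 fwd=0

L 3 0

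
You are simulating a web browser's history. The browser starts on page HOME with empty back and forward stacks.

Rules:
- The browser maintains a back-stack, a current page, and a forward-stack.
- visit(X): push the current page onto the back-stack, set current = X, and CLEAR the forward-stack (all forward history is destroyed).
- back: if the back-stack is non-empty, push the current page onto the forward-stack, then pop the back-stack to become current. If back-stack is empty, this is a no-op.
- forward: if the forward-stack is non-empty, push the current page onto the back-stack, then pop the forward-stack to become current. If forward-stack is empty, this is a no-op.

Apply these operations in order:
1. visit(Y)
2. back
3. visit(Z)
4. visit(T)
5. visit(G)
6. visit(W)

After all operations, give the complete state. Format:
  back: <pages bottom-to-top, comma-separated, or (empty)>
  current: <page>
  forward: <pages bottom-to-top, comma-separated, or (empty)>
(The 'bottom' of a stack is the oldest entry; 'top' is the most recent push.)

After 1 (visit(Y)): cur=Y back=1 fwd=0
After 2 (back): cur=HOME back=0 fwd=1
After 3 (visit(Z)): cur=Z back=1 fwd=0
After 4 (visit(T)): cur=T back=2 fwd=0
After 5 (visit(G)): cur=G back=3 fwd=0
After 6 (visit(W)): cur=W back=4 fwd=0

Answer: back: HOME,Z,T,G
current: W
forward: (empty)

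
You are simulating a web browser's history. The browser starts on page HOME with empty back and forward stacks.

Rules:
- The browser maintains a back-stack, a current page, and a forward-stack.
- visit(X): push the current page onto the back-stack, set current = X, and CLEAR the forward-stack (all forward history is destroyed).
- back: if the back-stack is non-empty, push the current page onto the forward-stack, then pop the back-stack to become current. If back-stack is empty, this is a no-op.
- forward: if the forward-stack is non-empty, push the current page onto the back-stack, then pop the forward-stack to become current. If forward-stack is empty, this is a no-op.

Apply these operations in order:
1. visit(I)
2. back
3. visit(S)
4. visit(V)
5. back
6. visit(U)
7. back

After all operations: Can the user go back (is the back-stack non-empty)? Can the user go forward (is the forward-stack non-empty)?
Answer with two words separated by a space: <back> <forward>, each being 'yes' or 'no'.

After 1 (visit(I)): cur=I back=1 fwd=0
After 2 (back): cur=HOME back=0 fwd=1
After 3 (visit(S)): cur=S back=1 fwd=0
After 4 (visit(V)): cur=V back=2 fwd=0
After 5 (back): cur=S back=1 fwd=1
After 6 (visit(U)): cur=U back=2 fwd=0
After 7 (back): cur=S back=1 fwd=1

Answer: yes yes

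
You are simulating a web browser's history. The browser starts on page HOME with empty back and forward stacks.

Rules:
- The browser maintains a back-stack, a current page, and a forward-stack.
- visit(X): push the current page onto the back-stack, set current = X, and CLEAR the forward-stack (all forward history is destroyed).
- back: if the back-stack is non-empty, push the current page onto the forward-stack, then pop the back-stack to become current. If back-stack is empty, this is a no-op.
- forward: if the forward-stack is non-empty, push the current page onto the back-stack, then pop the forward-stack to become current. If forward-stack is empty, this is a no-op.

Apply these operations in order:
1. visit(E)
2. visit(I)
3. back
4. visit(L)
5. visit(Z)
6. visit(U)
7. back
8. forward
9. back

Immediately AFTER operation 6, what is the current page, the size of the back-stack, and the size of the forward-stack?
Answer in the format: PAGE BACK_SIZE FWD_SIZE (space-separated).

After 1 (visit(E)): cur=E back=1 fwd=0
After 2 (visit(I)): cur=I back=2 fwd=0
After 3 (back): cur=E back=1 fwd=1
After 4 (visit(L)): cur=L back=2 fwd=0
After 5 (visit(Z)): cur=Z back=3 fwd=0
After 6 (visit(U)): cur=U back=4 fwd=0

U 4 0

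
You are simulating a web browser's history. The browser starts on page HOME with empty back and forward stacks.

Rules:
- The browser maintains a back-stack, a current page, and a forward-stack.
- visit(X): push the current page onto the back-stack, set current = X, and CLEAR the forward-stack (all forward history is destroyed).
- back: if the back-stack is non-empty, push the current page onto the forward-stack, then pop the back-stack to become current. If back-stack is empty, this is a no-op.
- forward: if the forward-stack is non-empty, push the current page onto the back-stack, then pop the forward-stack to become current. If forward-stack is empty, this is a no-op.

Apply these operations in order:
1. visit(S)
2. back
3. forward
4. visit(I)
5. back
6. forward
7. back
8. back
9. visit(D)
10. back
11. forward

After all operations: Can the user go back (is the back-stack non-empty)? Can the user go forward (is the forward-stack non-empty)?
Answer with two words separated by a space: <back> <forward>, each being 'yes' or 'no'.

Answer: yes no

Derivation:
After 1 (visit(S)): cur=S back=1 fwd=0
After 2 (back): cur=HOME back=0 fwd=1
After 3 (forward): cur=S back=1 fwd=0
After 4 (visit(I)): cur=I back=2 fwd=0
After 5 (back): cur=S back=1 fwd=1
After 6 (forward): cur=I back=2 fwd=0
After 7 (back): cur=S back=1 fwd=1
After 8 (back): cur=HOME back=0 fwd=2
After 9 (visit(D)): cur=D back=1 fwd=0
After 10 (back): cur=HOME back=0 fwd=1
After 11 (forward): cur=D back=1 fwd=0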